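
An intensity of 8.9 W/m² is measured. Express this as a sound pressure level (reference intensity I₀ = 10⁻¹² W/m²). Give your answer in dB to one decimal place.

Dividing by I₀ shifts the exponent by 12: I/I₀ = 8.9×10^12.
L = 10·(0.9494 + 12) = 129.49 dB.

129.5 dB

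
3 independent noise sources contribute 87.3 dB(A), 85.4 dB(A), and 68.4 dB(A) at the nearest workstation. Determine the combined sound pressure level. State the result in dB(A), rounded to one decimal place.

89.5 dB(A)

Incoherent sources combine by intensity addition: L_total = 10·log₁₀(Σ 10^(L_i/10)).
Σ 10^(L/10) = 10^(87.3/10) + 10^(85.4/10) + 10^(68.4/10) = 8.907e+08.
L_total = 10·log₁₀(8.907e+08) = 89.50 dB(A).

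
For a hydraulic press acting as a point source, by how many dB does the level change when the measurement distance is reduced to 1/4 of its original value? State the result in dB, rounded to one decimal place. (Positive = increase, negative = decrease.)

With spherical spreading the level changes by −20·log₁₀(r₂/r₁).
ΔL = −20·log₁₀(0.25) = +12.04 dB.

+12.0 dB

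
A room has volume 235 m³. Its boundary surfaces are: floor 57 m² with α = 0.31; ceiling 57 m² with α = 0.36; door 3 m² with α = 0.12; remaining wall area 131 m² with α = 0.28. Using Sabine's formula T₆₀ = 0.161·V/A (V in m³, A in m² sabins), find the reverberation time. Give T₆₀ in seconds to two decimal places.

Summing Sᵢαᵢ: 57·0.31 + 57·0.36 + 3·0.12 + 131·0.28 = 75.23 m².
T₆₀ = 0.161·V/A = 0.161·235/75.23 = 0.503 s.

0.50 s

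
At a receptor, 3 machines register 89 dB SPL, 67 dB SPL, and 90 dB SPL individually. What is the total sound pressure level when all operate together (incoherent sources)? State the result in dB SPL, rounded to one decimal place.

92.6 dB SPL

Incoherent sources combine by intensity addition: L_total = 10·log₁₀(Σ 10^(L_i/10)).
Σ 10^(L/10) = 10^(89/10) + 10^(67/10) + 10^(90/10) = 1.799e+09.
L_total = 10·log₁₀(1.799e+09) = 92.55 dB SPL.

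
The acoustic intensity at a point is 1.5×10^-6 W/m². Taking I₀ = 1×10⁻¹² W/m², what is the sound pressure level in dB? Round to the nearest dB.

62 dB

L = 10·log₁₀(I/I₀) = 10·log₁₀(1.5×10^-6/10⁻¹²) = 10·log₁₀(1.5×10^6).
L = 10·(0.1761 + 6) = 61.76 dB.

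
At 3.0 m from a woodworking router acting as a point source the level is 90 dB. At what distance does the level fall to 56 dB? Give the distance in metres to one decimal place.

Point-source spreading drops the level by 20·log₁₀(r₂/r₁); inverting, r₂/r₁ = 10^(ΔL/20).
r₂ = 3.0·10^((90−56)/20) = 3.0·10^(34.0/20) = 150.36 m.

150.4 m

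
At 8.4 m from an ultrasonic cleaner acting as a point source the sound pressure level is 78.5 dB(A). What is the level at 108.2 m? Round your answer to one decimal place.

56.3 dB(A)

Point-source attenuation: ΔL = 20·log₁₀(r₂/r₁) = 20·log₁₀(108.2/8.4) = 22.199 dB.
L₂ = 78.5 − 20·log₁₀(108.2/8.4) = 78.5 − 22.199 = 56.30 dB(A).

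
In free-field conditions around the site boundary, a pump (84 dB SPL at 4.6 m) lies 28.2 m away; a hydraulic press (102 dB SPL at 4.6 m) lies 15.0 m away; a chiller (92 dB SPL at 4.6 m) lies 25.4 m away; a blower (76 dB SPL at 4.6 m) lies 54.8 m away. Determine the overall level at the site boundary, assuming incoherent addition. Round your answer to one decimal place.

Apply inverse-square spreading to bring every level to the receiver, then sum 10^(L/10).
pump: 84 − 20·log₁₀(28.2/4.6) = 84 − 15.75 = 68.25 dB SPL.
hydraulic press: 102 − 20·log₁₀(15.0/4.6) = 102 − 10.27 = 91.73 dB SPL.
chiller: 92 − 20·log₁₀(25.4/4.6) = 92 − 14.84 = 77.16 dB SPL.
blower: 76 − 20·log₁₀(54.8/4.6) = 76 − 21.52 = 54.48 dB SPL.
Σ 10^(L/10) = 1.549e+09 → L_total = 10·log₁₀(1.549e+09) = 91.90 dB SPL.

91.9 dB SPL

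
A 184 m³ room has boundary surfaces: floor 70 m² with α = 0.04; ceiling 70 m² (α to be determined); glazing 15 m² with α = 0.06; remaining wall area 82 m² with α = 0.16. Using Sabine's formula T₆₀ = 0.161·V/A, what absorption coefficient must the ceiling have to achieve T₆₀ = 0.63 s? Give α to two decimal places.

A = 0.161·V/T₆₀ = 0.161·184/0.63 = 47.02 m² sabins.
Absorption from the other surfaces = 70·0.04 + 15·0.06 + 82·0.16 = 16.82 m², so the ceiling must supply 30.20 m² over 70 m².
α = 30.20/70 = 0.431.

0.43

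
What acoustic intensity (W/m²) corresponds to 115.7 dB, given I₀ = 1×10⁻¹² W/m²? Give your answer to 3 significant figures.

0.372 W/m²

I = I₀·10^(L/10) = 10⁻¹² × 10^(115.7/10) = 10^(-0.430).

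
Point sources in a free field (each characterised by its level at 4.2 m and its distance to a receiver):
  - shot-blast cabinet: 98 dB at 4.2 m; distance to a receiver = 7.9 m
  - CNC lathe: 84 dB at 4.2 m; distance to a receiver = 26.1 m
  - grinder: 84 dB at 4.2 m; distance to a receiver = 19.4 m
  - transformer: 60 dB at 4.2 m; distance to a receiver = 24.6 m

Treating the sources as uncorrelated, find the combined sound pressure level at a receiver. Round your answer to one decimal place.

92.6 dB

First find each source's level at the receiver (point-source: −20·log₁₀(r/r_ref)), then combine on an intensity basis.
shot-blast cabinet: 98 − 20·log₁₀(7.9/4.2) = 98 − 5.49 = 92.51 dB.
CNC lathe: 84 − 20·log₁₀(26.1/4.2) = 84 − 15.87 = 68.13 dB.
grinder: 84 − 20·log₁₀(19.4/4.2) = 84 − 13.29 = 70.71 dB.
transformer: 60 − 20·log₁₀(24.6/4.2) = 60 − 15.35 = 44.65 dB.
Σ 10^(L/10) = 1.802e+09 → L_total = 10·log₁₀(1.802e+09) = 92.56 dB.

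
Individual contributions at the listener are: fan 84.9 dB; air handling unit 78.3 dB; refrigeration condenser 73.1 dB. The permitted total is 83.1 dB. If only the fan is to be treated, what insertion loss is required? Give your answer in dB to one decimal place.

Fixed contribution from the other sources: Σ 10^(L/10) = 10^(78.3/10) + 10^(73.1/10) = 8.803e+07 (79.45 dB).
To meet 83.1 dB overall, the treated fan may contribute at most 10^(83.1/10) − 8.803e+07 = 1.161e+08, i.e. 80.65 dB.
Required insertion loss = 84.9 − 80.65 = 4.25 dB.

4.2 dB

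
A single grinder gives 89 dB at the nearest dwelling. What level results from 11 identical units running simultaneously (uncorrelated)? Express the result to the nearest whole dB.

99 dB

N identical incoherent sources raise the level by 10·log₁₀ N.
L_total = 89 + 10·log₁₀(11) = 89 + 10.414 = 99.41 dB.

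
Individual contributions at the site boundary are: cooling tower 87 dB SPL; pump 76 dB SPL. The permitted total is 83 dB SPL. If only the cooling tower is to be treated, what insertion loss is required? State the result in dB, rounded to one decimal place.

Fixed contribution from the other source: Σ 10^(L/10) = 10^(76/10) = 3.981e+07 (76.00 dB SPL).
The limit corresponds to 10^(83/10) = 1.995e+08; subtracting the fixed part leaves 1.597e+08 for the cooling tower, i.e. 82.03 dB SPL.
Required insertion loss = 87 − 82.03 = 4.97 dB.

5.0 dB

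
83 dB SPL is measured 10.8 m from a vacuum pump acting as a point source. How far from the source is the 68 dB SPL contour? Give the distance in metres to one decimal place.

60.7 m

Point-source spreading drops the level by 20·log₁₀(r₂/r₁); inverting, r₂/r₁ = 10^(ΔL/20).
r₂ = 10.8·10^((83−68)/20) = 10.8·10^(15.0/20) = 60.73 m.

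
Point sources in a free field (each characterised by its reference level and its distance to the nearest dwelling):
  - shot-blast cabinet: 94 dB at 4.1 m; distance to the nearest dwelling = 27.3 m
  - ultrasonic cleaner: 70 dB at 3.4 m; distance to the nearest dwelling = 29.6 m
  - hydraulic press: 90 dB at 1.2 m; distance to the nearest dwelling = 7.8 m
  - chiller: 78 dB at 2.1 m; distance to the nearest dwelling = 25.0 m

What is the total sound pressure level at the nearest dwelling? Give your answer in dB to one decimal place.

Apply inverse-square spreading to bring every level to the receiver, then sum 10^(L/10).
shot-blast cabinet: 94 − 20·log₁₀(27.3/4.1) = 94 − 16.47 = 77.53 dB.
ultrasonic cleaner: 70 − 20·log₁₀(29.6/3.4) = 70 − 18.80 = 51.20 dB.
hydraulic press: 90 − 20·log₁₀(7.8/1.2) = 90 − 16.26 = 73.74 dB.
chiller: 78 − 20·log₁₀(25.0/2.1) = 78 − 21.51 = 56.49 dB.
Σ 10^(L/10) = 8.090e+07 → L_total = 10·log₁₀(8.090e+07) = 79.08 dB.

79.1 dB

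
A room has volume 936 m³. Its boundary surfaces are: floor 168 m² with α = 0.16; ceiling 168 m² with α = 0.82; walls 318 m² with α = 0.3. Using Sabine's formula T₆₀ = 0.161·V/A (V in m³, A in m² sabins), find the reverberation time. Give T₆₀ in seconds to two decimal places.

A = Σ Sᵢαᵢ = 168·0.16 + 168·0.82 + 318·0.3 = 260.04 m².
T₆₀ = 0.161 × 936 / 260.04 = 0.580 s.

0.58 s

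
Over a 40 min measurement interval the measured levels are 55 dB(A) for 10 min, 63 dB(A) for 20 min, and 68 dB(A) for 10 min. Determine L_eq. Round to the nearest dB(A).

The energy average is taken in the linear domain: L_eq = 10·log₁₀[(Σ tᵢ·10^(Lᵢ/10))/T], T = 40 min.
Σ tᵢ·10^(Lᵢ/10) = 10·10^(55/10) + 20·10^(63/10) + 10·10^(68/10) = 1.062e+08.
L_eq = 10·log₁₀(1.062e+08/40) = 64.24 dB(A).

64 dB(A)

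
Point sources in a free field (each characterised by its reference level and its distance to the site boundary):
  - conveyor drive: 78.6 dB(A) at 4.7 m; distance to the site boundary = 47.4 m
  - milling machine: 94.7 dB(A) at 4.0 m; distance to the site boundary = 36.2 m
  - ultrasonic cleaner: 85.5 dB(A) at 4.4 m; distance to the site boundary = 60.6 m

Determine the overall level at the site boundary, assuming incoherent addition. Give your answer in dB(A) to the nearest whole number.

76 dB(A)

First find each source's level at the receiver (point-source: −20·log₁₀(r/r_ref)), then combine on an intensity basis.
conveyor drive: 78.6 − 20·log₁₀(47.4/4.7) = 78.6 − 20.07 = 58.53 dB(A).
milling machine: 94.7 − 20·log₁₀(36.2/4.0) = 94.7 − 19.13 = 75.57 dB(A).
ultrasonic cleaner: 85.5 − 20·log₁₀(60.6/4.4) = 85.5 − 22.78 = 62.72 dB(A).
Σ 10^(L/10) = 3.862e+07 → L_total = 10·log₁₀(3.862e+07) = 75.87 dB(A).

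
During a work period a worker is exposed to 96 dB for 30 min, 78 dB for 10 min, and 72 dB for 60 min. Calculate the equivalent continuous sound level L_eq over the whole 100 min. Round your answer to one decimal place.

Weight each interval's intensity by its duration and average over T = 100 min:
Σ tᵢ·10^(Lᵢ/10) = 30·10^(96/10) + 10·10^(78/10) + 60·10^(72/10) = 1.210e+11.
L_eq = 10·log₁₀(1.210e+11/100) = 90.83 dB.

90.8 dB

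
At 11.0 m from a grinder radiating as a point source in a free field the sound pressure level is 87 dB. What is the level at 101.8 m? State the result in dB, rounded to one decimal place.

Spherical spreading from a point source gives a 20·log₁₀(r₂/r₁) drop.
L₂ = 87 − 20·log₁₀(101.8/11.0) = 87 − 19.327 = 67.67 dB.

67.7 dB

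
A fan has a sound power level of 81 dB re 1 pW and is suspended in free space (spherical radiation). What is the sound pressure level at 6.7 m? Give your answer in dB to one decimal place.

Free-field spherical radiation: L_p = L_w − 10·log₁₀(4π·r²), r = 6.7 m.
4π·r² = 564.1 m², 10·log₁₀ of that is 27.514 dB.
L_p = 81 − 27.514 = 53.49 dB.

53.5 dB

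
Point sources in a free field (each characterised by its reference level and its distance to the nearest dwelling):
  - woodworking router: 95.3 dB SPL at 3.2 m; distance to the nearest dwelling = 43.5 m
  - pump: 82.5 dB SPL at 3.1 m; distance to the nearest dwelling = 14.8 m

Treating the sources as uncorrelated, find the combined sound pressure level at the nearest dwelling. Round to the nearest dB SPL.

74 dB SPL

First find each source's level at the receiver (point-source: −20·log₁₀(r/r_ref)), then combine on an intensity basis.
woodworking router: 95.3 − 20·log₁₀(43.5/3.2) = 95.3 − 22.67 = 72.63 dB SPL.
pump: 82.5 − 20·log₁₀(14.8/3.1) = 82.5 − 13.58 = 68.92 dB SPL.
Σ 10^(L/10) = 2.614e+07 → L_total = 10·log₁₀(2.614e+07) = 74.17 dB SPL.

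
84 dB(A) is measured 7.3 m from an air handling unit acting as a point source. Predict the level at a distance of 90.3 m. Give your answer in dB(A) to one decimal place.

Point-source attenuation: ΔL = 20·log₁₀(r₂/r₁) = 20·log₁₀(90.3/7.3) = 21.847 dB.
L₂ = 84 − 20·log₁₀(90.3/7.3) = 84 − 21.847 = 62.15 dB(A).

62.2 dB(A)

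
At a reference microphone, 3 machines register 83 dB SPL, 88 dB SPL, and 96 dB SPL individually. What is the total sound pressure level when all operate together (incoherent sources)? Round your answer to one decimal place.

Incoherent sources combine by intensity addition: L_total = 10·log₁₀(Σ 10^(L_i/10)).
Σ 10^(L/10) = 10^(83/10) + 10^(88/10) + 10^(96/10) = 4.812e+09.
L_total = 10·log₁₀(4.812e+09) = 96.82 dB SPL.

96.8 dB SPL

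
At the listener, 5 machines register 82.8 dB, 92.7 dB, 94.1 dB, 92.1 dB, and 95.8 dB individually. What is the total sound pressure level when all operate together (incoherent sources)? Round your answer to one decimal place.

Incoherent sources combine by intensity addition: L_total = 10·log₁₀(Σ 10^(L_i/10)).
Σ 10^(L/10) = 10^(82.8/10) + 10^(92.7/10) + 10^(94.1/10) + 10^(92.1/10) + 10^(95.8/10) = 1.005e+10.
L_total = 10·log₁₀(1.005e+10) = 100.02 dB.

100.0 dB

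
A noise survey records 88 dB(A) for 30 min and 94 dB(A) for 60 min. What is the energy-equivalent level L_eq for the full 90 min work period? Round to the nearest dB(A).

93 dB(A)

The energy average is taken in the linear domain: L_eq = 10·log₁₀[(Σ tᵢ·10^(Lᵢ/10))/T], T = 90 min.
Σ tᵢ·10^(Lᵢ/10) = 30·10^(88/10) + 60·10^(94/10) = 1.696e+11.
L_eq = 10·log₁₀(1.696e+11/90) = 92.75 dB(A).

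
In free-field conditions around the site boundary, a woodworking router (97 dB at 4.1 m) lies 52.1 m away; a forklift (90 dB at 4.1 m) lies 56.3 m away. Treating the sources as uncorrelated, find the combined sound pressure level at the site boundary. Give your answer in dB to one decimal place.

75.6 dB

First find each source's level at the receiver (point-source: −20·log₁₀(r/r_ref)), then combine on an intensity basis.
woodworking router: 97 − 20·log₁₀(52.1/4.1) = 97 − 22.08 = 74.92 dB.
forklift: 90 − 20·log₁₀(56.3/4.1) = 90 − 22.75 = 67.25 dB.
Σ 10^(L/10) = 3.634e+07 → L_total = 10·log₁₀(3.634e+07) = 75.60 dB.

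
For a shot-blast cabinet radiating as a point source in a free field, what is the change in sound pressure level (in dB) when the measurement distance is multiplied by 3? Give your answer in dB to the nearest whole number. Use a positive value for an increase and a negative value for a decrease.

With spherical spreading the level changes by −20·log₁₀(r₂/r₁).
ΔL = −20·log₁₀(3) = -9.54 dB.

-10 dB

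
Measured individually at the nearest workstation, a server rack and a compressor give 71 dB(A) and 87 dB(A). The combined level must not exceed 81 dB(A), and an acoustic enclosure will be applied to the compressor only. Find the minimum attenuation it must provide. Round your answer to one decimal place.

6.5 dB

The untreated sources together contribute 10^(71/10) = 1.259e+07, i.e. 71.00 dB(A).
To meet 81 dB(A) overall, the treated compressor may contribute at most 10^(81/10) − 1.259e+07 = 1.133e+08, i.e. 80.54 dB(A).
So the compressor must be reduced from 87 to 80.54 dB(A): IL = 6.46 dB.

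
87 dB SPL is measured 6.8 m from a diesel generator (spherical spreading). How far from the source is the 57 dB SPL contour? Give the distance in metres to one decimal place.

For a point source L₁ − L₂ = 20·log₁₀(r₂/r₁), so r₂ = r₁·10^((L₁−L₂)/20).
r₂ = 6.8·10^((87−57)/20) = 6.8·10^(30.0/20) = 215.03 m.

215.0 m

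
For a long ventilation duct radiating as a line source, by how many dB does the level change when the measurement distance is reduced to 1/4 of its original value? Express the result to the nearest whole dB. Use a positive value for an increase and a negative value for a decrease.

With cylindrical spreading the level changes by −10·log₁₀(r₂/r₁).
ΔL = −10·log₁₀(0.25) = +6.02 dB.

+6 dB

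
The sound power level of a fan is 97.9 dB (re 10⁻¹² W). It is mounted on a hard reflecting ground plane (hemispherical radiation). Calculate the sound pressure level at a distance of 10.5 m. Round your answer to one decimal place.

Free-field hemispherical radiation: L_p = L_w − 10·log₁₀(2π·r²), r = 10.5 m.
2π·r² = 692.7 m², 10·log₁₀ of that is 28.406 dB.
L_p = 97.9 − 28.406 = 69.49 dB.

69.5 dB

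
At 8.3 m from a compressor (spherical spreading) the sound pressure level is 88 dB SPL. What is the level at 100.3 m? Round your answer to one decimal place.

66.4 dB SPL

For a point source, L₂ = L₁ − 20·log₁₀(r₂/r₁).
L₂ = 88 − 20·log₁₀(100.3/8.3) = 88 − 21.644 = 66.36 dB SPL.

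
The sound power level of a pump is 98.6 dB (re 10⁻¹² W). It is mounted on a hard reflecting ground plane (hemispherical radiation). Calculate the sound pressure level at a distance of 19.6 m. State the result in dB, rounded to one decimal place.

64.8 dB

The power spreads over a hemisphere of area 2π·r², so L_p = L_w − 10·log₁₀(2π·r²).
2π·r² = 2414 m², 10·log₁₀ of that is 33.827 dB.
L_p = 98.6 − 33.827 = 64.77 dB.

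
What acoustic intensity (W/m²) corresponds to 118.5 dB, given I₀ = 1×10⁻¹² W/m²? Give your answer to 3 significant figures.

L = 10·log₁₀(I/I₀) ⇒ I = I₀·10^(L/10) = 10⁻¹² × 10^11.85.

0.708 W/m²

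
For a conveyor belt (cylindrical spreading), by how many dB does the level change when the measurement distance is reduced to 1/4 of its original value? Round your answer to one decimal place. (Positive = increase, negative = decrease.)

+6.0 dB

Line-source spreading: ΔL = −10·log₁₀(r₂/r₁).
ΔL = −10·log₁₀(0.25) = +6.02 dB.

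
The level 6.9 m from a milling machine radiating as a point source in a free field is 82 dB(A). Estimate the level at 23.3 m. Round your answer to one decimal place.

71.4 dB(A)

For a point source, L₂ = L₁ − 20·log₁₀(r₂/r₁).
L₂ = 82 − 20·log₁₀(23.3/6.9) = 82 − 10.570 = 71.43 dB(A).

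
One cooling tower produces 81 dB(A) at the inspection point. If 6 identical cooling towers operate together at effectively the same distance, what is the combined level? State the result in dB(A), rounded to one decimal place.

With 6 equal, uncorrelated contributions the intensity is 6× that of one unit, giving a rise of 10·log₁₀ 6.
L_total = 81 + 10·log₁₀(6) = 81 + 7.782 = 88.78 dB(A).

88.8 dB(A)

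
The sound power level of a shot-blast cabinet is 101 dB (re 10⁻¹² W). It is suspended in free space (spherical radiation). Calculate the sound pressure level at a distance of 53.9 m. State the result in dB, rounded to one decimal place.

55.4 dB

The power spreads over a sphere of area 4π·r², so L_p = L_w − 10·log₁₀(4π·r²).
4π·r² = 3.651e+04 m², 10·log₁₀ of that is 45.624 dB.
L_p = 101 − 45.624 = 55.38 dB.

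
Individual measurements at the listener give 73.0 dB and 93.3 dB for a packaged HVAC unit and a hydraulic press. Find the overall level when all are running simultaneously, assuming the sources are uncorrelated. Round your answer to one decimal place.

For uncorrelated sources the intensities add, so convert each level to linear form, sum, and take 10·log₁₀ of the total.
Σ 10^(L/10) = 10^(73.0/10) + 10^(93.3/10) = 2.158e+09.
L_total = 10·log₁₀(2.158e+09) = 93.34 dB.

93.3 dB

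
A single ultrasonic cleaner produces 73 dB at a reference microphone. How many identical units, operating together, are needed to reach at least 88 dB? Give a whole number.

N identical sources give L₁ + 10·log₁₀ N, so require 10·log₁₀ N ≥ 88 − 73 = 15.0 dB.
N ≥ 10^(15.0/10) = 31.623, so N = 32.

32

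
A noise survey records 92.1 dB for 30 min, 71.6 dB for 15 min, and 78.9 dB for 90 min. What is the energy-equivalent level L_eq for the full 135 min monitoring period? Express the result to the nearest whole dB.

86 dB

The energy average is taken in the linear domain: L_eq = 10·log₁₀[(Σ tᵢ·10^(Lᵢ/10))/T], T = 135 min.
Σ tᵢ·10^(Lᵢ/10) = 30·10^(92.1/10) + 15·10^(71.6/10) + 90·10^(78.9/10) = 5.586e+10.
L_eq = 10·log₁₀(5.586e+10/135) = 86.17 dB.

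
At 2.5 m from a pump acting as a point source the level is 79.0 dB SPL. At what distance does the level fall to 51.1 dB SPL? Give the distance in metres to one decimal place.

For a point source L₁ − L₂ = 20·log₁₀(r₂/r₁), so r₂ = r₁·10^((L₁−L₂)/20).
r₂ = 2.5·10^((79.0−51.1)/20) = 2.5·10^(27.9/20) = 62.08 m.

62.1 m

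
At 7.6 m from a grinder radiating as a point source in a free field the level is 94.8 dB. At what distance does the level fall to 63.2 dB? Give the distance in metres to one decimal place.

288.9 m

Point-source spreading drops the level by 20·log₁₀(r₂/r₁); inverting, r₂/r₁ = 10^(ΔL/20).
r₂ = 7.6·10^((94.8−63.2)/20) = 7.6·10^(31.6/20) = 288.94 m.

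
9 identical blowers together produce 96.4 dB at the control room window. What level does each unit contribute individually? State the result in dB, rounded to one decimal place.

86.9 dB

Dividing the total intensity by 9 lowers the level by 10·log₁₀ 9 = 9.542 dB: L₁ = 96.4 − 9.542.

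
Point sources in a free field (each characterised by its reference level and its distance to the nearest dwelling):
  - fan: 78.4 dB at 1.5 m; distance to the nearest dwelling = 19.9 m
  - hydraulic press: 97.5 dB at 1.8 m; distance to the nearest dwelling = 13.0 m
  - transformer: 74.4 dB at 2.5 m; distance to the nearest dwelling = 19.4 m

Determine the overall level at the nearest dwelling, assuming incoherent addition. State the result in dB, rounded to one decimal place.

80.4 dB

Apply inverse-square spreading to bring every level to the receiver, then sum 10^(L/10).
fan: 78.4 − 20·log₁₀(19.9/1.5) = 78.4 − 22.46 = 55.94 dB.
hydraulic press: 97.5 − 20·log₁₀(13.0/1.8) = 97.5 − 17.17 = 80.33 dB.
transformer: 74.4 − 20·log₁₀(19.4/2.5) = 74.4 − 17.80 = 56.60 dB.
Σ 10^(L/10) = 1.087e+08 → L_total = 10·log₁₀(1.087e+08) = 80.36 dB.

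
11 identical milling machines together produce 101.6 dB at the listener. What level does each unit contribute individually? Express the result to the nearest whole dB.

91 dB

11 equal contributions raise the level by 10·log₁₀ 11 = 10.414 dB, so each unit alone gives 101.6 − 10.414.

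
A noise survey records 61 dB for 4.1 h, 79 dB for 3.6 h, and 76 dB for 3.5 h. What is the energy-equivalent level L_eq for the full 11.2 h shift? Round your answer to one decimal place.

75.8 dB

Weight each interval's intensity by its duration and average over T = 11.2 h:
Σ tᵢ·10^(Lᵢ/10) = 4.1·10^(61/10) + 3.6·10^(79/10) + 3.5·10^(76/10) = 4.305e+08.
L_eq = 10·log₁₀(4.305e+08/11.2) = 75.85 dB.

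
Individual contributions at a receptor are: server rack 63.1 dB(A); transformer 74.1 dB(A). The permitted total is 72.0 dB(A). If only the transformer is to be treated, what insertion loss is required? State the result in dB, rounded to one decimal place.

Everything except the transformer sums to 10^(63.1/10) = 2.042e+06 in linear terms, 63.10 dB(A).
To meet 72.0 dB(A) overall, the treated transformer may contribute at most 10^(72.0/10) − 2.042e+06 = 1.381e+07, i.e. 71.40 dB(A).
So the transformer must be reduced from 74.1 to 71.40 dB(A): IL = 2.70 dB.

2.7 dB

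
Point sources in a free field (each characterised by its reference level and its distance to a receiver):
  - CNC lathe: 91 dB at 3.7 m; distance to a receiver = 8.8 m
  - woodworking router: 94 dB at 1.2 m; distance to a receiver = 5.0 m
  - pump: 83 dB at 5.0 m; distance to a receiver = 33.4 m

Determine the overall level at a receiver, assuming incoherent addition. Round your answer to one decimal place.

Propagate each source to the receiver with L = L_ref − 20·log₁₀(r/r_ref), then add intensities.
CNC lathe: 91 − 20·log₁₀(8.8/3.7) = 91 − 7.53 = 83.47 dB.
woodworking router: 94 − 20·log₁₀(5.0/1.2) = 94 − 12.40 = 81.60 dB.
pump: 83 − 20·log₁₀(33.4/5.0) = 83 − 16.50 = 66.50 dB.
Σ 10^(L/10) = 3.717e+08 → L_total = 10·log₁₀(3.717e+08) = 85.70 dB.

85.7 dB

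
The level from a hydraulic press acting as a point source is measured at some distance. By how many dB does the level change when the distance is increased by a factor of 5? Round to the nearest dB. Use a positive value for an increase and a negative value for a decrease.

Point-source spreading: ΔL = −20·log₁₀(r₂/r₁).
ΔL = −20·log₁₀(5) = -13.98 dB.

-14 dB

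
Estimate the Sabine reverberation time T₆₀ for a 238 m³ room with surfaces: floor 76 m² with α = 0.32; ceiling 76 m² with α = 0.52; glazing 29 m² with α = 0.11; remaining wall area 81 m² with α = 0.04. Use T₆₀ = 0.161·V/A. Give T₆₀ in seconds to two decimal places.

0.55 s

Total absorption A = 76·0.32 + 76·0.52 + 29·0.11 + 81·0.04 = 70.27 m² sabins.
T₆₀ = 0.161 × 238 / 70.27 = 0.545 s.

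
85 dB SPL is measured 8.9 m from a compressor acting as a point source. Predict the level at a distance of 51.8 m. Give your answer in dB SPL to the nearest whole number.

70 dB SPL

For a point source, L₂ = L₁ − 20·log₁₀(r₂/r₁).
L₂ = 85 − 20·log₁₀(51.8/8.9) = 85 − 15.299 = 69.70 dB SPL.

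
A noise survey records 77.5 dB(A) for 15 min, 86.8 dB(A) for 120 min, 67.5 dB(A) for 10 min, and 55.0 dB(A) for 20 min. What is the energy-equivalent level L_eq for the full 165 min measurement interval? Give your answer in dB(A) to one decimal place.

The energy average is taken in the linear domain: L_eq = 10·log₁₀[(Σ tᵢ·10^(Lᵢ/10))/T], T = 165 min.
Σ tᵢ·10^(Lᵢ/10) = 15·10^(77.5/10) + 120·10^(86.8/10) + 10·10^(67.5/10) + 20·10^(55.0/10) = 5.834e+10.
L_eq = 10·log₁₀(5.834e+10/165) = 85.48 dB(A).

85.5 dB(A)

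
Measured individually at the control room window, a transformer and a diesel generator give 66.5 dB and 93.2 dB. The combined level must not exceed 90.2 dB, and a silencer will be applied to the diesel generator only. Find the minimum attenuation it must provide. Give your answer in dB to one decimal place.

3.0 dB

Fixed contribution from the other source: Σ 10^(L/10) = 10^(66.5/10) = 4.467e+06 (66.50 dB).
To meet 90.2 dB overall, the treated diesel generator may contribute at most 10^(90.2/10) − 4.467e+06 = 1.043e+09, i.e. 90.18 dB.
So the diesel generator must be reduced from 93.2 to 90.18 dB: IL = 3.02 dB.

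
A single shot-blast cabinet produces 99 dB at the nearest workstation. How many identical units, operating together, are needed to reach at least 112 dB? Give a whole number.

N identical sources give L₁ + 10·log₁₀ N, so require 10·log₁₀ N ≥ 112 − 99 = 13.0 dB.
N ≥ 10^(13.0/10) = 19.953, so N = 20.

20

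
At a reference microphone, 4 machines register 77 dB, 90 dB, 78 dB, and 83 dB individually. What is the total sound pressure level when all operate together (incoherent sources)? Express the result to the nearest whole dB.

91 dB

For uncorrelated sources the intensities add, so convert each level to linear form, sum, and take 10·log₁₀ of the total.
Σ 10^(L/10) = 10^(77/10) + 10^(90/10) + 10^(78/10) + 10^(83/10) = 1.313e+09.
L_total = 10·log₁₀(1.313e+09) = 91.18 dB.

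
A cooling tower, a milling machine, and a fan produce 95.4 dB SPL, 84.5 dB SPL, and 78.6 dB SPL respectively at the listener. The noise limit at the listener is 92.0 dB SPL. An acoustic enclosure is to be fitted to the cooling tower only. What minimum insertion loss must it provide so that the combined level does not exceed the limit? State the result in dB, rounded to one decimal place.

Fixed contribution from the other sources: Σ 10^(L/10) = 10^(84.5/10) + 10^(78.6/10) = 3.543e+08 (85.49 dB SPL).
To meet 92.0 dB SPL overall, the treated cooling tower may contribute at most 10^(92.0/10) − 3.543e+08 = 1.231e+09, i.e. 90.90 dB SPL.
So the cooling tower must be reduced from 95.4 to 90.90 dB SPL: IL = 4.50 dB.

4.5 dB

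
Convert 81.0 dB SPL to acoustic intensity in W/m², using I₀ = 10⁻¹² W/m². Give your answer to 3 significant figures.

I/I₀ = 10^(81.0/10) = 1.259e+08, so I = 1.259e+08 × 10⁻¹² W/m².

0.000126 W/m²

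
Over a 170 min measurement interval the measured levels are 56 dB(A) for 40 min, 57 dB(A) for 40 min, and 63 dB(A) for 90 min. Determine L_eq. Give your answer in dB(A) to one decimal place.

L_eq = 10·log₁₀[(1/T)·Σ tᵢ·10^(Lᵢ/10)] with T = 170 min.
Σ tᵢ·10^(Lᵢ/10) = 40·10^(56/10) + 40·10^(57/10) + 90·10^(63/10) = 2.155e+08.
L_eq = 10·log₁₀(2.155e+08/170) = 61.03 dB(A).

61.0 dB(A)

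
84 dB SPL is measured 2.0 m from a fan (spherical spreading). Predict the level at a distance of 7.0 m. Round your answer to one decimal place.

73.1 dB SPL

Point-source attenuation: ΔL = 20·log₁₀(r₂/r₁) = 20·log₁₀(7.0/2.0) = 10.881 dB.
L₂ = 84 − 20·log₁₀(7.0/2.0) = 84 − 10.881 = 73.12 dB SPL.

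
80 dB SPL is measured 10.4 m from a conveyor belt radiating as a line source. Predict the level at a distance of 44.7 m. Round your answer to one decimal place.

Cylindrical spreading from a line source gives a 10·log₁₀(r₂/r₁) drop.
L₂ = 80 − 10·log₁₀(44.7/10.4) = 80 − 6.333 = 73.67 dB SPL.

73.7 dB SPL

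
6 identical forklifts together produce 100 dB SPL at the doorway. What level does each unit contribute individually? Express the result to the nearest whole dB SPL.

6 equal contributions raise the level by 10·log₁₀ 6 = 7.782 dB, so each unit alone gives 100 − 7.782.

92 dB SPL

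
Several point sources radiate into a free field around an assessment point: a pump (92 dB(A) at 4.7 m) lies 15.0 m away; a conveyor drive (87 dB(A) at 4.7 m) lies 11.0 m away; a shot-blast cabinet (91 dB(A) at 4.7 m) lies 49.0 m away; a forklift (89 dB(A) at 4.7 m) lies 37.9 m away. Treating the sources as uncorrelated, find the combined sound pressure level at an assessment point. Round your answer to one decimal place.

First find each source's level at the receiver (point-source: −20·log₁₀(r/r_ref)), then combine on an intensity basis.
pump: 92 − 20·log₁₀(15.0/4.7) = 92 − 10.08 = 81.92 dB(A).
conveyor drive: 87 − 20·log₁₀(11.0/4.7) = 87 − 7.39 = 79.61 dB(A).
shot-blast cabinet: 91 − 20·log₁₀(49.0/4.7) = 91 − 20.36 = 70.64 dB(A).
forklift: 89 − 20·log₁₀(37.9/4.7) = 89 − 18.13 = 70.87 dB(A).
Σ 10^(L/10) = 2.709e+08 → L_total = 10·log₁₀(2.709e+08) = 84.33 dB(A).

84.3 dB(A)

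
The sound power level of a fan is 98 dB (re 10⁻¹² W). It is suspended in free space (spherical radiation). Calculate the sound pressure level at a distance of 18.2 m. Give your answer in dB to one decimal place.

Free-field spherical radiation: L_p = L_w − 10·log₁₀(4π·r²), r = 18.2 m.
4π·r² = 4162 m², 10·log₁₀ of that is 36.194 dB.
L_p = 98 − 36.194 = 61.81 dB.

61.8 dB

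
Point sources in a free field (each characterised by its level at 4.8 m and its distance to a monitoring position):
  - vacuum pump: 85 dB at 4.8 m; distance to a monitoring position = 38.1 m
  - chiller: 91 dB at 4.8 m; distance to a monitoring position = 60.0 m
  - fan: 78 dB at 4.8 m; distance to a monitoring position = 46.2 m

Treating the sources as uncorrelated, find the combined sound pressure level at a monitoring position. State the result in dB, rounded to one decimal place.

71.4 dB

Propagate each source to the receiver with L = L_ref − 20·log₁₀(r/r_ref), then add intensities.
vacuum pump: 85 − 20·log₁₀(38.1/4.8) = 85 − 17.99 = 67.01 dB.
chiller: 91 − 20·log₁₀(60.0/4.8) = 91 − 21.94 = 69.06 dB.
fan: 78 − 20·log₁₀(46.2/4.8) = 78 − 19.67 = 58.33 dB.
Σ 10^(L/10) = 1.376e+07 → L_total = 10·log₁₀(1.376e+07) = 71.39 dB.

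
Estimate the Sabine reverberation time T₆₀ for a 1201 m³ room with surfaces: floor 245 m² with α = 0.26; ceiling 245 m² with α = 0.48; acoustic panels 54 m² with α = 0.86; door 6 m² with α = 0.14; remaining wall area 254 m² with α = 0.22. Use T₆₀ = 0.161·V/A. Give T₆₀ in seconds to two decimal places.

0.68 s

Total absorption A = 245·0.26 + 245·0.48 + 54·0.86 + 6·0.14 + 254·0.22 = 284.46 m² sabins.
T₆₀ = 0.161·V/A = 0.161·1201/284.46 = 0.680 s.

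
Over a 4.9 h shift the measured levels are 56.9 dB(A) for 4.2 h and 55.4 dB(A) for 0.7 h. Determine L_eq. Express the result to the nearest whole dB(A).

57 dB(A)

Weight each interval's intensity by its duration and average over T = 4.9 h:
Σ tᵢ·10^(Lᵢ/10) = 4.2·10^(56.9/10) + 0.7·10^(55.4/10) = 2.300e+06.
L_eq = 10·log₁₀(2.300e+06/4.9) = 56.71 dB(A).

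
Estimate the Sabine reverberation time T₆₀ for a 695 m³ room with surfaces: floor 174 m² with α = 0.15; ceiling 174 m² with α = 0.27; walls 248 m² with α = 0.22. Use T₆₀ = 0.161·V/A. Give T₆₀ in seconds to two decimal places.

0.88 s

Total absorption A = 174·0.15 + 174·0.27 + 248·0.22 = 127.64 m² sabins.
T₆₀ = 0.161 × 695 / 127.64 = 0.877 s.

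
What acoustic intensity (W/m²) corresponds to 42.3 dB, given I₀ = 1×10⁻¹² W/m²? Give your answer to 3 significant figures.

1.70e-08 W/m²

L = 10·log₁₀(I/I₀) ⇒ I = I₀·10^(L/10) = 10⁻¹² × 10^4.23.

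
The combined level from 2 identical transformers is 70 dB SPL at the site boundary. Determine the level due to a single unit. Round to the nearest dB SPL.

67 dB SPL

Dividing the total intensity by 2 lowers the level by 10·log₁₀ 2 = 3.010 dB: L₁ = 70 − 3.010.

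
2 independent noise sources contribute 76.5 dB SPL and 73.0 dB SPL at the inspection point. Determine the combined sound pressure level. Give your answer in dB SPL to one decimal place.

Incoherent sources combine by intensity addition: L_total = 10·log₁₀(Σ 10^(L_i/10)).
Σ 10^(L/10) = 10^(76.5/10) + 10^(73.0/10) = 6.462e+07.
L_total = 10·log₁₀(6.462e+07) = 78.10 dB SPL.

78.1 dB SPL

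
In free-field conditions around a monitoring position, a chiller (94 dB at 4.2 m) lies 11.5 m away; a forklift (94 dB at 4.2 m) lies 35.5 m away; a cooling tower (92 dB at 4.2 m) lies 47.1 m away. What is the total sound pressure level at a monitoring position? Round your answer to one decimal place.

85.8 dB

Propagate each source to the receiver with L = L_ref − 20·log₁₀(r/r_ref), then add intensities.
chiller: 94 − 20·log₁₀(11.5/4.2) = 94 − 8.75 = 85.25 dB.
forklift: 94 − 20·log₁₀(35.5/4.2) = 94 − 18.54 = 75.46 dB.
cooling tower: 92 − 20·log₁₀(47.1/4.2) = 92 − 21.00 = 71.00 dB.
Σ 10^(L/10) = 3.828e+08 → L_total = 10·log₁₀(3.828e+08) = 85.83 dB.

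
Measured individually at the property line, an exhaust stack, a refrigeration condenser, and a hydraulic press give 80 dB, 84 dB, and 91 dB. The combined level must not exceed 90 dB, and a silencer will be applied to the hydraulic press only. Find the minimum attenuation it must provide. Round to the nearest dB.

3 dB

Everything except the hydraulic press sums to 10^(80/10) + 10^(84/10) = 3.512e+08 in linear terms, 85.46 dB.
The limit corresponds to 10^(90/10) = 1.000e+09; subtracting the fixed part leaves 6.488e+08 for the hydraulic press, i.e. 88.12 dB.
Required insertion loss = 91 − 88.12 = 2.88 dB.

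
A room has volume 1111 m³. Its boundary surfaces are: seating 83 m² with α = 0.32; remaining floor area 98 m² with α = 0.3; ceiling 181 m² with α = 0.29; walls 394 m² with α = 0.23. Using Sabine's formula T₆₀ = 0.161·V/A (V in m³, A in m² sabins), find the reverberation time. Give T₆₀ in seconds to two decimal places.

A = Σ Sᵢαᵢ = 83·0.32 + 98·0.3 + 181·0.29 + 394·0.23 = 199.07 m².
T₆₀ = 0.161·V/A = 0.161·1111/199.07 = 0.899 s.

0.90 s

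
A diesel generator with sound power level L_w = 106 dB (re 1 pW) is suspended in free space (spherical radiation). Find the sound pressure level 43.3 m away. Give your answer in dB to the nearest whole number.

62 dB

Free-field spherical radiation: L_p = L_w − 10·log₁₀(4π·r²), r = 43.3 m.
4π·r² = 2.356e+04 m², 10·log₁₀ of that is 43.722 dB.
L_p = 106 − 43.722 = 62.28 dB.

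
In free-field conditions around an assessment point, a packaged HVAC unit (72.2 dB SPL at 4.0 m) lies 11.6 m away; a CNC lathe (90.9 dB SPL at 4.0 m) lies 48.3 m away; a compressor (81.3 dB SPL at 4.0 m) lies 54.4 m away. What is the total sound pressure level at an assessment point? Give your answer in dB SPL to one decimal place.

70.5 dB SPL

Apply inverse-square spreading to bring every level to the receiver, then sum 10^(L/10).
packaged HVAC unit: 72.2 − 20·log₁₀(11.6/4.0) = 72.2 − 9.25 = 62.95 dB SPL.
CNC lathe: 90.9 − 20·log₁₀(48.3/4.0) = 90.9 − 21.64 = 69.26 dB SPL.
compressor: 81.3 − 20·log₁₀(54.4/4.0) = 81.3 − 22.67 = 58.63 dB SPL.
Σ 10^(L/10) = 1.114e+07 → L_total = 10·log₁₀(1.114e+07) = 70.47 dB SPL.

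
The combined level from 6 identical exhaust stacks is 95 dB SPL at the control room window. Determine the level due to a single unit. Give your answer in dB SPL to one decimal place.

For N identical incoherent sources L_total = L₁ + 10·log₁₀ N, so L₁ = 95 − 10·log₁₀(6) = 95 − 7.782.

87.2 dB SPL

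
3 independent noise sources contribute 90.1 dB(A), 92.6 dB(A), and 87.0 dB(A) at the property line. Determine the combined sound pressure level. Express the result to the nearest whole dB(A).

95 dB(A)

For uncorrelated sources the intensities add, so convert each level to linear form, sum, and take 10·log₁₀ of the total.
Σ 10^(L/10) = 10^(90.1/10) + 10^(92.6/10) + 10^(87.0/10) = 3.344e+09.
L_total = 10·log₁₀(3.344e+09) = 95.24 dB(A).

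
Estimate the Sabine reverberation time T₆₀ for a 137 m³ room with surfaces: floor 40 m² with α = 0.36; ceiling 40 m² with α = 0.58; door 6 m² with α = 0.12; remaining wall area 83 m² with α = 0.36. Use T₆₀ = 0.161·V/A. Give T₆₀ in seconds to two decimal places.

Total absorption A = 40·0.36 + 40·0.58 + 6·0.12 + 83·0.36 = 68.20 m² sabins.
T₆₀ = 0.161 × 137 / 68.20 = 0.323 s.

0.32 s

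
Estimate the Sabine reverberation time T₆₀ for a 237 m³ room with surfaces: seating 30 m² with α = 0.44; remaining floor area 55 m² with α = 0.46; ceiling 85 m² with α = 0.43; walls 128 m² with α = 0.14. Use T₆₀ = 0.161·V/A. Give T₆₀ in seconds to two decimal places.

0.41 s

Summing Sᵢαᵢ: 30·0.44 + 55·0.46 + 85·0.43 + 128·0.14 = 92.97 m².
T₆₀ = 0.161 × 237 / 92.97 = 0.410 s.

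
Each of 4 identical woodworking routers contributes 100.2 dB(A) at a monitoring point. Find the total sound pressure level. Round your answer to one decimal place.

106.2 dB(A)

N identical incoherent sources raise the level by 10·log₁₀ N.
L_total = 100.2 + 10·log₁₀(4) = 100.2 + 6.021 = 106.22 dB(A).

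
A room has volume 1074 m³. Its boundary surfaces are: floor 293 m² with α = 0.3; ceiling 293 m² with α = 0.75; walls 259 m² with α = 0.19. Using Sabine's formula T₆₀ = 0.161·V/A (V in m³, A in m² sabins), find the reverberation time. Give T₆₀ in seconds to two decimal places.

A = Σ Sᵢαᵢ = 293·0.3 + 293·0.75 + 259·0.19 = 356.86 m².
T₆₀ = 0.161 × 1074 / 356.86 = 0.485 s.

0.48 s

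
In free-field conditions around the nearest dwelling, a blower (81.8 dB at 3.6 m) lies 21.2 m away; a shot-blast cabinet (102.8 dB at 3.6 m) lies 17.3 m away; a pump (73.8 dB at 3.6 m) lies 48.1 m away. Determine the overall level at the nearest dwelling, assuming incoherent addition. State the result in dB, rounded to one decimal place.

Apply inverse-square spreading to bring every level to the receiver, then sum 10^(L/10).
blower: 81.8 − 20·log₁₀(21.2/3.6) = 81.8 − 15.40 = 66.40 dB.
shot-blast cabinet: 102.8 − 20·log₁₀(17.3/3.6) = 102.8 − 13.63 = 89.17 dB.
pump: 73.8 − 20·log₁₀(48.1/3.6) = 73.8 − 22.52 = 51.28 dB.
Σ 10^(L/10) = 8.296e+08 → L_total = 10·log₁₀(8.296e+08) = 89.19 dB.

89.2 dB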